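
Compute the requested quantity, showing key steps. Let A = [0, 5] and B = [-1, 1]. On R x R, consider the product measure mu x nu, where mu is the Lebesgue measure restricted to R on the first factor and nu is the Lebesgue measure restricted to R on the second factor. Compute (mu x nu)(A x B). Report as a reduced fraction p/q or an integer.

For a measurable rectangle A x B, the product measure satisfies
  (mu x nu)(A x B) = mu(A) * nu(B).
  mu(A) = 5.
  nu(B) = 2.
  (mu x nu)(A x B) = 5 * 2 = 10.

10


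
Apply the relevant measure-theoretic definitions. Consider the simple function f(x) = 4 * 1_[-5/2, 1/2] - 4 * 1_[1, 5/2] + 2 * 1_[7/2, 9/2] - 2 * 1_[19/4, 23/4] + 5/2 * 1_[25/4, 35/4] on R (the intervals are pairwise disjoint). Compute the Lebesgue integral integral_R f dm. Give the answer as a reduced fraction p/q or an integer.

For a simple function f = sum_i c_i * 1_{A_i} with disjoint A_i,
  integral f dm = sum_i c_i * m(A_i).
Lengths of the A_i:
  m(A_1) = 1/2 - (-5/2) = 3.
  m(A_2) = 5/2 - 1 = 3/2.
  m(A_3) = 9/2 - 7/2 = 1.
  m(A_4) = 23/4 - 19/4 = 1.
  m(A_5) = 35/4 - 25/4 = 5/2.
Contributions c_i * m(A_i):
  (4) * (3) = 12.
  (-4) * (3/2) = -6.
  (2) * (1) = 2.
  (-2) * (1) = -2.
  (5/2) * (5/2) = 25/4.
Total: 12 - 6 + 2 - 2 + 25/4 = 49/4.

49/4


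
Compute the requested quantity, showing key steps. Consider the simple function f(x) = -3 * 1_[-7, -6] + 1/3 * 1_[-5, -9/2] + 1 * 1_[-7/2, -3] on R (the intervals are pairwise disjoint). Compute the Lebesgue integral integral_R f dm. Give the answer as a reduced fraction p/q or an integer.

For a simple function f = sum_i c_i * 1_{A_i} with disjoint A_i,
  integral f dm = sum_i c_i * m(A_i).
Lengths of the A_i:
  m(A_1) = -6 - (-7) = 1.
  m(A_2) = -9/2 - (-5) = 1/2.
  m(A_3) = -3 - (-7/2) = 1/2.
Contributions c_i * m(A_i):
  (-3) * (1) = -3.
  (1/3) * (1/2) = 1/6.
  (1) * (1/2) = 1/2.
Total: -3 + 1/6 + 1/2 = -7/3.

-7/3


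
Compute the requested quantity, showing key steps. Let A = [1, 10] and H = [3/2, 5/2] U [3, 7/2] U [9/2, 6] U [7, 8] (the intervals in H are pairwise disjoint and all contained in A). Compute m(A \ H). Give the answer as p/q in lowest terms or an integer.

The ambient interval has length m(A) = 10 - 1 = 9.
Since the holes are disjoint and sit inside A, by finite additivity
  m(H) = sum_i (b_i - a_i), and m(A \ H) = m(A) - m(H).
Computing the hole measures:
  m(H_1) = 5/2 - 3/2 = 1.
  m(H_2) = 7/2 - 3 = 1/2.
  m(H_3) = 6 - 9/2 = 3/2.
  m(H_4) = 8 - 7 = 1.
Summed: m(H) = 1 + 1/2 + 3/2 + 1 = 4.
So m(A \ H) = 9 - 4 = 5.

5


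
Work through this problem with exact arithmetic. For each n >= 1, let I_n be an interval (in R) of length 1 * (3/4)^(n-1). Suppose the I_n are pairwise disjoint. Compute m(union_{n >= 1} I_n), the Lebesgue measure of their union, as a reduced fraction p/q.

By countable additivity of the Lebesgue measure on pairwise disjoint measurable sets,
  m(union_{n >= 1} I_n) = sum_{n >= 1} m(I_n) = sum_{n >= 1} a * r^(n-1),
  with a = 1 and r = 3/4.
Since 0 < r = 3/4 < 1, the geometric series converges:
  sum_{n >= 1} a * r^(n-1) = a / (1 - r).
  = 1 / (1 - 3/4)
  = 1 / (1/4)
  = 4.

4


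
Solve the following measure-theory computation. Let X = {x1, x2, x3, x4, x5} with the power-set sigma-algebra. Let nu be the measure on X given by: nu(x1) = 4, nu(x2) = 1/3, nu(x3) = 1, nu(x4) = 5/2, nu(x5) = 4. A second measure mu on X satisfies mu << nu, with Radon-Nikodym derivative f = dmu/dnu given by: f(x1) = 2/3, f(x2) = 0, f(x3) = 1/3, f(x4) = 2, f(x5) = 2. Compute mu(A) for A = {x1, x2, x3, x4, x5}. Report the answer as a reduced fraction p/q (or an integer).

By the defining property of the Radon-Nikodym derivative, for every measurable set A,
  mu(A) = integral_A f dnu.
Since nu is a discrete measure concentrated on the atoms of X, the integral over A reduces to the sum
  mu(A) = sum_{x in A} f(x) * nu({x}).
Computing each term:
  x1: f(x1) * nu(x1) = 2/3 * 4 = 8/3.
  x2: f(x2) * nu(x2) = 0 * 1/3 = 0.
  x3: f(x3) * nu(x3) = 1/3 * 1 = 1/3.
  x4: f(x4) * nu(x4) = 2 * 5/2 = 5.
  x5: f(x5) * nu(x5) = 2 * 4 = 8.
Summing: mu(A) = 8/3 + 0 + 1/3 + 5 + 8 = 16.

16


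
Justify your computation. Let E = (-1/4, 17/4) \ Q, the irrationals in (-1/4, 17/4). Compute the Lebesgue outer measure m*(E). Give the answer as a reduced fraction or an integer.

The interval I = (-1/4, 17/4) has m(I) = 17/4 - (-1/4) = 9/2 (endpoints are measure-zero, so open/closed/half-open agree). Write I = (I cap Q) u (I \ Q). The rationals in I are countable, so m*(I cap Q) = 0 (cover each rational by intervals whose total length is arbitrarily small). By countable subadditivity m*(I) <= m*(I cap Q) + m*(I \ Q), hence m*(I \ Q) >= m(I) = 9/2. The reverse inequality m*(I \ Q) <= m*(I) = 9/2 is trivial since (I \ Q) is a subset of I. Therefore m*(I \ Q) = 9/2.

9/2


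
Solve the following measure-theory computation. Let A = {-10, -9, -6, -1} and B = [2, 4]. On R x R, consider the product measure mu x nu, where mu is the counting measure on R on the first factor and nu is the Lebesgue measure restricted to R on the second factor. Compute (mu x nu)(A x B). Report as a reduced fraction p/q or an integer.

For a measurable rectangle A x B, the product measure satisfies
  (mu x nu)(A x B) = mu(A) * nu(B).
  mu(A) = 4.
  nu(B) = 2.
  (mu x nu)(A x B) = 4 * 2 = 8.

8


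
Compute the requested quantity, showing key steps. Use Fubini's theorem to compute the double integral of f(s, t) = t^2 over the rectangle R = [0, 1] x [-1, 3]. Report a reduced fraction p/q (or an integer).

f(s, t) is a tensor product of a function of s and a function of t, and both factors are bounded continuous (hence Lebesgue integrable) on the rectangle, so Fubini's theorem applies:
  integral_R f d(m x m) = (integral_a1^b1 1 ds) * (integral_a2^b2 t^2 dt).
Inner integral in s: integral_{0}^{1} 1 ds = (1^1 - 0^1)/1
  = 1.
Inner integral in t: integral_{-1}^{3} t^2 dt = (3^3 - (-1)^3)/3
  = 28/3.
Product: (1) * (28/3) = 28/3.

28/3


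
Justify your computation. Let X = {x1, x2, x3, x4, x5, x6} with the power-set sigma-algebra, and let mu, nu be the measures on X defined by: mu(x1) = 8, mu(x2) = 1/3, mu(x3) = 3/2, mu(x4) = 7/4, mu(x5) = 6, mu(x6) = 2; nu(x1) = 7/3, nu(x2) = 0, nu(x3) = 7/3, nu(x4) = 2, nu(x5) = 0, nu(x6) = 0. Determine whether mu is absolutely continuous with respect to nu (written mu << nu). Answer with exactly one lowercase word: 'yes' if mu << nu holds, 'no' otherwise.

mu << nu means: every nu-null measurable set is also mu-null; equivalently, for every atom x, if nu({x}) = 0 then mu({x}) = 0.
Checking each atom:
  x1: nu = 7/3 > 0 -> no constraint.
  x2: nu = 0, mu = 1/3 > 0 -> violates mu << nu.
  x3: nu = 7/3 > 0 -> no constraint.
  x4: nu = 2 > 0 -> no constraint.
  x5: nu = 0, mu = 6 > 0 -> violates mu << nu.
  x6: nu = 0, mu = 2 > 0 -> violates mu << nu.
The atom(s) x2, x5, x6 violate the condition (nu = 0 but mu > 0). Therefore mu is NOT absolutely continuous w.r.t. nu.

no


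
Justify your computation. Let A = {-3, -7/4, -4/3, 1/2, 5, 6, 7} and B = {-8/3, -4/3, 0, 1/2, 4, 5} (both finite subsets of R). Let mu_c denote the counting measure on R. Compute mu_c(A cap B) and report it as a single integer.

Counting measure on a finite set equals cardinality. mu_c(A cap B) = |A cap B| (elements appearing in both).
Enumerating the elements of A that also lie in B gives 3 element(s).
So mu_c(A cap B) = 3.

3


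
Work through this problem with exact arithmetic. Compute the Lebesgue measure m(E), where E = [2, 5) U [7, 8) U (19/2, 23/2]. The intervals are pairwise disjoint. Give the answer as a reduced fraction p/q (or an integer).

For pairwise disjoint intervals, m(union_i I_i) = sum_i m(I_i),
and m is invariant under swapping open/closed endpoints (single points have measure 0).
So m(E) = sum_i (b_i - a_i).
  I_1 has length 5 - 2 = 3.
  I_2 has length 8 - 7 = 1.
  I_3 has length 23/2 - 19/2 = 2.
Summing:
  m(E) = 3 + 1 + 2 = 6.

6


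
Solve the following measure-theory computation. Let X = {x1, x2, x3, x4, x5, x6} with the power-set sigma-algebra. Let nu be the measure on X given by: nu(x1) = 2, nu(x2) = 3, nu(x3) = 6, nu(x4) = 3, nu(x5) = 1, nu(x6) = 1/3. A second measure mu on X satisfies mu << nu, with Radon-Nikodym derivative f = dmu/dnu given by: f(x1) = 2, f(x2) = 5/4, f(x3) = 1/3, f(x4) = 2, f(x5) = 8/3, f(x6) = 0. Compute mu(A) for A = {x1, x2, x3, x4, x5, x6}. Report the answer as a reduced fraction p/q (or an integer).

By the defining property of the Radon-Nikodym derivative, for every measurable set A,
  mu(A) = integral_A f dnu.
Since nu is a discrete measure concentrated on the atoms of X, the integral over A reduces to the sum
  mu(A) = sum_{x in A} f(x) * nu({x}).
Computing each term:
  x1: f(x1) * nu(x1) = 2 * 2 = 4.
  x2: f(x2) * nu(x2) = 5/4 * 3 = 15/4.
  x3: f(x3) * nu(x3) = 1/3 * 6 = 2.
  x4: f(x4) * nu(x4) = 2 * 3 = 6.
  x5: f(x5) * nu(x5) = 8/3 * 1 = 8/3.
  x6: f(x6) * nu(x6) = 0 * 1/3 = 0.
Summing: mu(A) = 4 + 15/4 + 2 + 6 + 8/3 + 0 = 221/12.

221/12


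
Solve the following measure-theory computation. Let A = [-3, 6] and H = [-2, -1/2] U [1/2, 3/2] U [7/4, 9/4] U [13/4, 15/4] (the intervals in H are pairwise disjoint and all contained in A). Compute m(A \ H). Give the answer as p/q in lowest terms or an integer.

The ambient interval has length m(A) = 6 - (-3) = 9.
Since the holes are disjoint and sit inside A, by finite additivity
  m(H) = sum_i (b_i - a_i), and m(A \ H) = m(A) - m(H).
Computing the hole measures:
  m(H_1) = -1/2 - (-2) = 3/2.
  m(H_2) = 3/2 - 1/2 = 1.
  m(H_3) = 9/4 - 7/4 = 1/2.
  m(H_4) = 15/4 - 13/4 = 1/2.
Summed: m(H) = 3/2 + 1 + 1/2 + 1/2 = 7/2.
So m(A \ H) = 9 - 7/2 = 11/2.

11/2


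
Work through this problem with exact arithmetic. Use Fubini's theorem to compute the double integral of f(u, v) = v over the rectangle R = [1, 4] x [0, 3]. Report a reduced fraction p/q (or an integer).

f(u, v) is a tensor product of a function of u and a function of v, and both factors are bounded continuous (hence Lebesgue integrable) on the rectangle, so Fubini's theorem applies:
  integral_R f d(m x m) = (integral_a1^b1 1 du) * (integral_a2^b2 v dv).
Inner integral in u: integral_{1}^{4} 1 du = (4^1 - 1^1)/1
  = 3.
Inner integral in v: integral_{0}^{3} v dv = (3^2 - 0^2)/2
  = 9/2.
Product: (3) * (9/2) = 27/2.

27/2


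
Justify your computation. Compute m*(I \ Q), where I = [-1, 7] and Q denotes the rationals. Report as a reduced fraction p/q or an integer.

The interval I = [-1, 7] has m(I) = 7 - (-1) = 8 (endpoints are measure-zero, so open/closed/half-open agree). Write I = (I cap Q) u (I \ Q). The rationals in I are countable, so m*(I cap Q) = 0 (cover each rational by intervals whose total length is arbitrarily small). By countable subadditivity m*(I) <= m*(I cap Q) + m*(I \ Q), hence m*(I \ Q) >= m(I) = 8. The reverse inequality m*(I \ Q) <= m*(I) = 8 is trivial since (I \ Q) is a subset of I. Therefore m*(I \ Q) = 8.

8


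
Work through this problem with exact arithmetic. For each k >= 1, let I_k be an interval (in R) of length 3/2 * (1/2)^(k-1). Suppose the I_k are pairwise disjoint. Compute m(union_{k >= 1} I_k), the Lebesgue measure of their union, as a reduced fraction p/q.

By countable additivity of the Lebesgue measure on pairwise disjoint measurable sets,
  m(union_{k >= 1} I_k) = sum_{k >= 1} m(I_k) = sum_{k >= 1} a * r^(k-1),
  with a = 3/2 and r = 1/2.
Since 0 < r = 1/2 < 1, the geometric series converges:
  sum_{k >= 1} a * r^(k-1) = a / (1 - r).
  = 3/2 / (1 - 1/2)
  = 3/2 / (1/2)
  = 3.

3


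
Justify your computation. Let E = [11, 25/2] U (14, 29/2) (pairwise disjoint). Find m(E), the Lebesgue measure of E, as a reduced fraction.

For pairwise disjoint intervals, m(union_i I_i) = sum_i m(I_i),
and m is invariant under swapping open/closed endpoints (single points have measure 0).
So m(E) = sum_i (b_i - a_i).
  I_1 has length 25/2 - 11 = 3/2.
  I_2 has length 29/2 - 14 = 1/2.
Summing:
  m(E) = 3/2 + 1/2 = 2.

2


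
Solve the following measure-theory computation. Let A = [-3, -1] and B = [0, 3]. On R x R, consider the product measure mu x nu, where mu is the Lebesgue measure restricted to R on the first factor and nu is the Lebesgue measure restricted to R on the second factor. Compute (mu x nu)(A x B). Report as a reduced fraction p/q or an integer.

For a measurable rectangle A x B, the product measure satisfies
  (mu x nu)(A x B) = mu(A) * nu(B).
  mu(A) = 2.
  nu(B) = 3.
  (mu x nu)(A x B) = 2 * 3 = 6.

6


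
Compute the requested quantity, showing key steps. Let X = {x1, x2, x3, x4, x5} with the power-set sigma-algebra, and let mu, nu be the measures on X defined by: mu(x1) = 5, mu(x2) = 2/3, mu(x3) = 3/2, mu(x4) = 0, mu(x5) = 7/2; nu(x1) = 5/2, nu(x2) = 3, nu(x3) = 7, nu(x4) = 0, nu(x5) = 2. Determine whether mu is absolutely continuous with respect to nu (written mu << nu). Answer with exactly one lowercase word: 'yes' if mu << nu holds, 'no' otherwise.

mu << nu means: every nu-null measurable set is also mu-null; equivalently, for every atom x, if nu({x}) = 0 then mu({x}) = 0.
Checking each atom:
  x1: nu = 5/2 > 0 -> no constraint.
  x2: nu = 3 > 0 -> no constraint.
  x3: nu = 7 > 0 -> no constraint.
  x4: nu = 0, mu = 0 -> consistent with mu << nu.
  x5: nu = 2 > 0 -> no constraint.
No atom violates the condition. Therefore mu << nu.

yes


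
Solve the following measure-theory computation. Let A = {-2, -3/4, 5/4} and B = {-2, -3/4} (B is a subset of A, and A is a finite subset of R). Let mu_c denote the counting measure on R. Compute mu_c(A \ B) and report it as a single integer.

Counting measure assigns mu_c(E) = |E| (number of elements) when E is finite. For B subset A, A \ B is the set of elements of A not in B, so |A \ B| = |A| - |B|.
|A| = 3, |B| = 2, so mu_c(A \ B) = 3 - 2 = 1.

1


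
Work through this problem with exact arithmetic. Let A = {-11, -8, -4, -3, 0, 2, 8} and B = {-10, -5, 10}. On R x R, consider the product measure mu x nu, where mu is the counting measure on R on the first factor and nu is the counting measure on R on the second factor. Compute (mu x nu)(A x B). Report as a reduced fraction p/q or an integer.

For a measurable rectangle A x B, the product measure satisfies
  (mu x nu)(A x B) = mu(A) * nu(B).
  mu(A) = 7.
  nu(B) = 3.
  (mu x nu)(A x B) = 7 * 3 = 21.

21


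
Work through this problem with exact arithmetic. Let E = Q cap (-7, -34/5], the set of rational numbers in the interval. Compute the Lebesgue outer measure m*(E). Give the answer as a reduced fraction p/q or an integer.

Q cap (-7, -34/5] is countable; list its elements as q_1, q_2, ... . Fix eps > 0 and cover the k-th point by an interval of length eps * 2^(-k). The cover has total length eps * sum_{k>=1} 2^(-k) = eps, so by definition of outer measure m*(Q cap (-7, -34/5]) <= eps. Since eps was arbitrary and m* >= 0, the outer measure is 0.

0


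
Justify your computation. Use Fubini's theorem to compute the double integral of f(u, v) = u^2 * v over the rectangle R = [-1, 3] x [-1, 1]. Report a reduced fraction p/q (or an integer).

f(u, v) is a tensor product of a function of u and a function of v, and both factors are bounded continuous (hence Lebesgue integrable) on the rectangle, so Fubini's theorem applies:
  integral_R f d(m x m) = (integral_a1^b1 u^2 du) * (integral_a2^b2 v dv).
Inner integral in u: integral_{-1}^{3} u^2 du = (3^3 - (-1)^3)/3
  = 28/3.
Inner integral in v: integral_{-1}^{1} v dv = (1^2 - (-1)^2)/2
  = 0.
Product: (28/3) * (0) = 0.

0


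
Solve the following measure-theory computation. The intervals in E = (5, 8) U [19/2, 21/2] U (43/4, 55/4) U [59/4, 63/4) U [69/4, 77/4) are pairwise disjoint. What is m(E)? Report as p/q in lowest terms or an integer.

For pairwise disjoint intervals, m(union_i I_i) = sum_i m(I_i),
and m is invariant under swapping open/closed endpoints (single points have measure 0).
So m(E) = sum_i (b_i - a_i).
  I_1 has length 8 - 5 = 3.
  I_2 has length 21/2 - 19/2 = 1.
  I_3 has length 55/4 - 43/4 = 3.
  I_4 has length 63/4 - 59/4 = 1.
  I_5 has length 77/4 - 69/4 = 2.
Summing:
  m(E) = 3 + 1 + 3 + 1 + 2 = 10.

10


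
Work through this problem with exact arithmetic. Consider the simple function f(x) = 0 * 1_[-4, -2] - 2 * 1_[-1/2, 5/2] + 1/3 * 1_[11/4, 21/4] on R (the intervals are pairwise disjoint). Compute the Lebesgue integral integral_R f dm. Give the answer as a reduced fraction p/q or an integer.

For a simple function f = sum_i c_i * 1_{A_i} with disjoint A_i,
  integral f dm = sum_i c_i * m(A_i).
Lengths of the A_i:
  m(A_1) = -2 - (-4) = 2.
  m(A_2) = 5/2 - (-1/2) = 3.
  m(A_3) = 21/4 - 11/4 = 5/2.
Contributions c_i * m(A_i):
  (0) * (2) = 0.
  (-2) * (3) = -6.
  (1/3) * (5/2) = 5/6.
Total: 0 - 6 + 5/6 = -31/6.

-31/6


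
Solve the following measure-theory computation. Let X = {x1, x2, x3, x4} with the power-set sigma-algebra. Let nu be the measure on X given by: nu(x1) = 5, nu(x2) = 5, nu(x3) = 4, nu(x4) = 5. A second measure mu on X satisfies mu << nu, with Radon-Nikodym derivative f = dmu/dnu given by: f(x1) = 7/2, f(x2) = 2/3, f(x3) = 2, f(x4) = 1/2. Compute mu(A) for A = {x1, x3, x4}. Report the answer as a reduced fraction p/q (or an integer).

By the defining property of the Radon-Nikodym derivative, for every measurable set A,
  mu(A) = integral_A f dnu.
Since nu is a discrete measure concentrated on the atoms of X, the integral over A reduces to the sum
  mu(A) = sum_{x in A} f(x) * nu({x}).
Computing each term:
  x1: f(x1) * nu(x1) = 7/2 * 5 = 35/2.
  x3: f(x3) * nu(x3) = 2 * 4 = 8.
  x4: f(x4) * nu(x4) = 1/2 * 5 = 5/2.
Summing: mu(A) = 35/2 + 8 + 5/2 = 28.

28


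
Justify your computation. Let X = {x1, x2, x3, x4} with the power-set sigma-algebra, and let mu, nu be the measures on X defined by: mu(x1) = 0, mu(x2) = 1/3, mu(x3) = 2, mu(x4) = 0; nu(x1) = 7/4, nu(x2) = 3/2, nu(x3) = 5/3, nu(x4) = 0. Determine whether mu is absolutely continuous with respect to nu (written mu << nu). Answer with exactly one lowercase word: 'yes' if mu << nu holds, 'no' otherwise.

mu << nu means: every nu-null measurable set is also mu-null; equivalently, for every atom x, if nu({x}) = 0 then mu({x}) = 0.
Checking each atom:
  x1: nu = 7/4 > 0 -> no constraint.
  x2: nu = 3/2 > 0 -> no constraint.
  x3: nu = 5/3 > 0 -> no constraint.
  x4: nu = 0, mu = 0 -> consistent with mu << nu.
No atom violates the condition. Therefore mu << nu.

yes


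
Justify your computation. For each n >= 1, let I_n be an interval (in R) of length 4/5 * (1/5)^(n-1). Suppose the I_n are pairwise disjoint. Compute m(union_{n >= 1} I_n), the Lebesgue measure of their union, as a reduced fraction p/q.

By countable additivity of the Lebesgue measure on pairwise disjoint measurable sets,
  m(union_{n >= 1} I_n) = sum_{n >= 1} m(I_n) = sum_{n >= 1} a * r^(n-1),
  with a = 4/5 and r = 1/5.
Since 0 < r = 1/5 < 1, the geometric series converges:
  sum_{n >= 1} a * r^(n-1) = a / (1 - r).
  = 4/5 / (1 - 1/5)
  = 4/5 / (4/5)
  = 1.

1


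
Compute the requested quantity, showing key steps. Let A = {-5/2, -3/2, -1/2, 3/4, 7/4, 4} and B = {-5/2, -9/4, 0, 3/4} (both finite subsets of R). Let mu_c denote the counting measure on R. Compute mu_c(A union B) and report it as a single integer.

Counting measure on a finite set equals cardinality. By inclusion-exclusion, |A union B| = |A| + |B| - |A cap B|.
|A| = 6, |B| = 4, |A cap B| = 2.
So mu_c(A union B) = 6 + 4 - 2 = 8.

8


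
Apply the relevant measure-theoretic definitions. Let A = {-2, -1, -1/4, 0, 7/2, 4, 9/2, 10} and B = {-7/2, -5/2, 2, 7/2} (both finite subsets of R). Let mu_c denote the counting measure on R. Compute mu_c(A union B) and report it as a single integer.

Counting measure on a finite set equals cardinality. By inclusion-exclusion, |A union B| = |A| + |B| - |A cap B|.
|A| = 8, |B| = 4, |A cap B| = 1.
So mu_c(A union B) = 8 + 4 - 1 = 11.

11


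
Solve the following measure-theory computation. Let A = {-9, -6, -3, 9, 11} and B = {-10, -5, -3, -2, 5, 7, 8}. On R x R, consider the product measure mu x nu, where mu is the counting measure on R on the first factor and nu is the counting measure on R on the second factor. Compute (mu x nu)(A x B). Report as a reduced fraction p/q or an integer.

For a measurable rectangle A x B, the product measure satisfies
  (mu x nu)(A x B) = mu(A) * nu(B).
  mu(A) = 5.
  nu(B) = 7.
  (mu x nu)(A x B) = 5 * 7 = 35.

35


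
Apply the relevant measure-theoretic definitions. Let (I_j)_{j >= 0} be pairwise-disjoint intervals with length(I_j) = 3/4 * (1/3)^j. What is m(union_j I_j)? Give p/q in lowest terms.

By countable additivity of the Lebesgue measure on pairwise disjoint measurable sets,
  m(union_{j >= 0} I_j) = sum_{j >= 0} m(I_j) = sum_{j >= 0} a * r^j,
  with a = 3/4 and r = 1/3.
Since 0 < r = 1/3 < 1, the geometric series converges:
  sum_{j >= 0} a * r^j = a / (1 - r).
  = 3/4 / (1 - 1/3)
  = 3/4 / (2/3)
  = 9/8.

9/8


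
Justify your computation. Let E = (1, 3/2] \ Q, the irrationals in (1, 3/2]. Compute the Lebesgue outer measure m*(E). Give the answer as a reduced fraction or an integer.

The interval I = (1, 3/2] has m(I) = 3/2 - 1 = 1/2 (endpoints are measure-zero, so open/closed/half-open agree). Write I = (I cap Q) u (I \ Q). The rationals in I are countable, so m*(I cap Q) = 0 (cover each rational by intervals whose total length is arbitrarily small). By countable subadditivity m*(I) <= m*(I cap Q) + m*(I \ Q), hence m*(I \ Q) >= m(I) = 1/2. The reverse inequality m*(I \ Q) <= m*(I) = 1/2 is trivial since (I \ Q) is a subset of I. Therefore m*(I \ Q) = 1/2.

1/2


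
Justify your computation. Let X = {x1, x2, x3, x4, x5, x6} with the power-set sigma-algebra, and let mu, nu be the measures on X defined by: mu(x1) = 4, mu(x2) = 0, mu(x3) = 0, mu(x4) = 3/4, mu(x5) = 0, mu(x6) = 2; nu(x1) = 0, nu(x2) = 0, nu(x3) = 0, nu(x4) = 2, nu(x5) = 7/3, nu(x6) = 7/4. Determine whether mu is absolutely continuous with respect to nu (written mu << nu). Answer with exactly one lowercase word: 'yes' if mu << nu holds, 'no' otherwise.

mu << nu means: every nu-null measurable set is also mu-null; equivalently, for every atom x, if nu({x}) = 0 then mu({x}) = 0.
Checking each atom:
  x1: nu = 0, mu = 4 > 0 -> violates mu << nu.
  x2: nu = 0, mu = 0 -> consistent with mu << nu.
  x3: nu = 0, mu = 0 -> consistent with mu << nu.
  x4: nu = 2 > 0 -> no constraint.
  x5: nu = 7/3 > 0 -> no constraint.
  x6: nu = 7/4 > 0 -> no constraint.
The atom(s) x1 violate the condition (nu = 0 but mu > 0). Therefore mu is NOT absolutely continuous w.r.t. nu.

no


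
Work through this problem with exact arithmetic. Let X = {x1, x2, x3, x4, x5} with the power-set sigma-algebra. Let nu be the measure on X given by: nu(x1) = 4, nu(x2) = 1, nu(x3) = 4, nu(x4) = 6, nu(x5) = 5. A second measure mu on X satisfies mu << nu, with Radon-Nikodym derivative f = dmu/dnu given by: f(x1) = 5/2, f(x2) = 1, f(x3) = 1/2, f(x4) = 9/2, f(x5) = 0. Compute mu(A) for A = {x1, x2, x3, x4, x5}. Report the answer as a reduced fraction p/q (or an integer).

By the defining property of the Radon-Nikodym derivative, for every measurable set A,
  mu(A) = integral_A f dnu.
Since nu is a discrete measure concentrated on the atoms of X, the integral over A reduces to the sum
  mu(A) = sum_{x in A} f(x) * nu({x}).
Computing each term:
  x1: f(x1) * nu(x1) = 5/2 * 4 = 10.
  x2: f(x2) * nu(x2) = 1 * 1 = 1.
  x3: f(x3) * nu(x3) = 1/2 * 4 = 2.
  x4: f(x4) * nu(x4) = 9/2 * 6 = 27.
  x5: f(x5) * nu(x5) = 0 * 5 = 0.
Summing: mu(A) = 10 + 1 + 2 + 27 + 0 = 40.

40


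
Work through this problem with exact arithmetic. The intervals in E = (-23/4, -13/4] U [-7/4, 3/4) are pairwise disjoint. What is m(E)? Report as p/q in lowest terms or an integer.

For pairwise disjoint intervals, m(union_i I_i) = sum_i m(I_i),
and m is invariant under swapping open/closed endpoints (single points have measure 0).
So m(E) = sum_i (b_i - a_i).
  I_1 has length -13/4 - (-23/4) = 5/2.
  I_2 has length 3/4 - (-7/4) = 5/2.
Summing:
  m(E) = 5/2 + 5/2 = 5.

5


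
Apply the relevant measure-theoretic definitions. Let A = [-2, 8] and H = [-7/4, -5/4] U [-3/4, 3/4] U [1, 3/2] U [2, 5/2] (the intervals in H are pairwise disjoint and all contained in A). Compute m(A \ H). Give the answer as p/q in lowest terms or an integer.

The ambient interval has length m(A) = 8 - (-2) = 10.
Since the holes are disjoint and sit inside A, by finite additivity
  m(H) = sum_i (b_i - a_i), and m(A \ H) = m(A) - m(H).
Computing the hole measures:
  m(H_1) = -5/4 - (-7/4) = 1/2.
  m(H_2) = 3/4 - (-3/4) = 3/2.
  m(H_3) = 3/2 - 1 = 1/2.
  m(H_4) = 5/2 - 2 = 1/2.
Summed: m(H) = 1/2 + 3/2 + 1/2 + 1/2 = 3.
So m(A \ H) = 10 - 3 = 7.

7


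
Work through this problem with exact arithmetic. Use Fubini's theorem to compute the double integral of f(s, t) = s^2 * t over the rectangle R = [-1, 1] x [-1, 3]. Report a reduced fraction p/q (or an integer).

f(s, t) is a tensor product of a function of s and a function of t, and both factors are bounded continuous (hence Lebesgue integrable) on the rectangle, so Fubini's theorem applies:
  integral_R f d(m x m) = (integral_a1^b1 s^2 ds) * (integral_a2^b2 t dt).
Inner integral in s: integral_{-1}^{1} s^2 ds = (1^3 - (-1)^3)/3
  = 2/3.
Inner integral in t: integral_{-1}^{3} t dt = (3^2 - (-1)^2)/2
  = 4.
Product: (2/3) * (4) = 8/3.

8/3


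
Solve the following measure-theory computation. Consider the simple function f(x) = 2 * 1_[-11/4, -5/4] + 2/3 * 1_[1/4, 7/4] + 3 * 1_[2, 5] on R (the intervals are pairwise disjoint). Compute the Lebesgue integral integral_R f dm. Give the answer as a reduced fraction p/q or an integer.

For a simple function f = sum_i c_i * 1_{A_i} with disjoint A_i,
  integral f dm = sum_i c_i * m(A_i).
Lengths of the A_i:
  m(A_1) = -5/4 - (-11/4) = 3/2.
  m(A_2) = 7/4 - 1/4 = 3/2.
  m(A_3) = 5 - 2 = 3.
Contributions c_i * m(A_i):
  (2) * (3/2) = 3.
  (2/3) * (3/2) = 1.
  (3) * (3) = 9.
Total: 3 + 1 + 9 = 13.

13


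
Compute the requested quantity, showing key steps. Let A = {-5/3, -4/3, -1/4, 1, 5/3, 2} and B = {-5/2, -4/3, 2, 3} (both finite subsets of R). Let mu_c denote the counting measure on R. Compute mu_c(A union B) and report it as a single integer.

Counting measure on a finite set equals cardinality. By inclusion-exclusion, |A union B| = |A| + |B| - |A cap B|.
|A| = 6, |B| = 4, |A cap B| = 2.
So mu_c(A union B) = 6 + 4 - 2 = 8.

8


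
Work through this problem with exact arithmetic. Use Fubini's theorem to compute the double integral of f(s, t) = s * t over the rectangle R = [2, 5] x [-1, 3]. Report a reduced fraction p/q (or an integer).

f(s, t) is a tensor product of a function of s and a function of t, and both factors are bounded continuous (hence Lebesgue integrable) on the rectangle, so Fubini's theorem applies:
  integral_R f d(m x m) = (integral_a1^b1 s ds) * (integral_a2^b2 t dt).
Inner integral in s: integral_{2}^{5} s ds = (5^2 - 2^2)/2
  = 21/2.
Inner integral in t: integral_{-1}^{3} t dt = (3^2 - (-1)^2)/2
  = 4.
Product: (21/2) * (4) = 42.

42


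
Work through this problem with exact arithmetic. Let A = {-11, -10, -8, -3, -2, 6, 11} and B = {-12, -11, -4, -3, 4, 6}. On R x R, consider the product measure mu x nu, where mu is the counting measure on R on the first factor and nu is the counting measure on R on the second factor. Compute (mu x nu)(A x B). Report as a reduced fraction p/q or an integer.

For a measurable rectangle A x B, the product measure satisfies
  (mu x nu)(A x B) = mu(A) * nu(B).
  mu(A) = 7.
  nu(B) = 6.
  (mu x nu)(A x B) = 7 * 6 = 42.

42


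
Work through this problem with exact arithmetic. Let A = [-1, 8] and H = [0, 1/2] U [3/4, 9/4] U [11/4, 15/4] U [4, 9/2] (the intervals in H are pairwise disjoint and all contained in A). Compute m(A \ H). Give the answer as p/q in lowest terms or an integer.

The ambient interval has length m(A) = 8 - (-1) = 9.
Since the holes are disjoint and sit inside A, by finite additivity
  m(H) = sum_i (b_i - a_i), and m(A \ H) = m(A) - m(H).
Computing the hole measures:
  m(H_1) = 1/2 - 0 = 1/2.
  m(H_2) = 9/4 - 3/4 = 3/2.
  m(H_3) = 15/4 - 11/4 = 1.
  m(H_4) = 9/2 - 4 = 1/2.
Summed: m(H) = 1/2 + 3/2 + 1 + 1/2 = 7/2.
So m(A \ H) = 9 - 7/2 = 11/2.

11/2


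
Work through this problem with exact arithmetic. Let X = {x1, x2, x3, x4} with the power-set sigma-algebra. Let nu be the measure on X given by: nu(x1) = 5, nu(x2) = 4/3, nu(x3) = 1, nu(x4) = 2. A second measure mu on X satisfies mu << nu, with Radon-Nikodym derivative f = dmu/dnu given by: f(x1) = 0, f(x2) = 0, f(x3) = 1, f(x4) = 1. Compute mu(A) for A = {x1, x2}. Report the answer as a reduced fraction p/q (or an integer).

By the defining property of the Radon-Nikodym derivative, for every measurable set A,
  mu(A) = integral_A f dnu.
Since nu is a discrete measure concentrated on the atoms of X, the integral over A reduces to the sum
  mu(A) = sum_{x in A} f(x) * nu({x}).
Computing each term:
  x1: f(x1) * nu(x1) = 0 * 5 = 0.
  x2: f(x2) * nu(x2) = 0 * 4/3 = 0.
Summing: mu(A) = 0 + 0 = 0.

0


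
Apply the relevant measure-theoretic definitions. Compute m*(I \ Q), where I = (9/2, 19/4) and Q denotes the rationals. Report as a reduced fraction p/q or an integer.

The interval I = (9/2, 19/4) has m(I) = 19/4 - 9/2 = 1/4 (endpoints are measure-zero, so open/closed/half-open agree). Write I = (I cap Q) u (I \ Q). The rationals in I are countable, so m*(I cap Q) = 0 (cover each rational by intervals whose total length is arbitrarily small). By countable subadditivity m*(I) <= m*(I cap Q) + m*(I \ Q), hence m*(I \ Q) >= m(I) = 1/4. The reverse inequality m*(I \ Q) <= m*(I) = 1/4 is trivial since (I \ Q) is a subset of I. Therefore m*(I \ Q) = 1/4.

1/4


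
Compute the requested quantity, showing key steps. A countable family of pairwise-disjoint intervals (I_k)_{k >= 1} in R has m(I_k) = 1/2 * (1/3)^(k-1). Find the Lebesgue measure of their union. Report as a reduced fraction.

By countable additivity of the Lebesgue measure on pairwise disjoint measurable sets,
  m(union_{k >= 1} I_k) = sum_{k >= 1} m(I_k) = sum_{k >= 1} a * r^(k-1),
  with a = 1/2 and r = 1/3.
Since 0 < r = 1/3 < 1, the geometric series converges:
  sum_{k >= 1} a * r^(k-1) = a / (1 - r).
  = 1/2 / (1 - 1/3)
  = 1/2 / (2/3)
  = 3/4.

3/4


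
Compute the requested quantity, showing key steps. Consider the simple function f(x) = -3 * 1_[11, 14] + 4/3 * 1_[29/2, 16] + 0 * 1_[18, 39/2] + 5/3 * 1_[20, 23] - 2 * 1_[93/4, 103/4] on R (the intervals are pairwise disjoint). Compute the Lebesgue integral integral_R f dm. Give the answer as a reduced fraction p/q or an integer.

For a simple function f = sum_i c_i * 1_{A_i} with disjoint A_i,
  integral f dm = sum_i c_i * m(A_i).
Lengths of the A_i:
  m(A_1) = 14 - 11 = 3.
  m(A_2) = 16 - 29/2 = 3/2.
  m(A_3) = 39/2 - 18 = 3/2.
  m(A_4) = 23 - 20 = 3.
  m(A_5) = 103/4 - 93/4 = 5/2.
Contributions c_i * m(A_i):
  (-3) * (3) = -9.
  (4/3) * (3/2) = 2.
  (0) * (3/2) = 0.
  (5/3) * (3) = 5.
  (-2) * (5/2) = -5.
Total: -9 + 2 + 0 + 5 - 5 = -7.

-7


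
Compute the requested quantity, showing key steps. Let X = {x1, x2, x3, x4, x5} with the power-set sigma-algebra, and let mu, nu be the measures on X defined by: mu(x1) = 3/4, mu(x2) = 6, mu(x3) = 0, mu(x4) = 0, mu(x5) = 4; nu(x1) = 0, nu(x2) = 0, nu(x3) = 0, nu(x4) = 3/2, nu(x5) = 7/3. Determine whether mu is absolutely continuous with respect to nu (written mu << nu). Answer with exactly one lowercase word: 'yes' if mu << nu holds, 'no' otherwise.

mu << nu means: every nu-null measurable set is also mu-null; equivalently, for every atom x, if nu({x}) = 0 then mu({x}) = 0.
Checking each atom:
  x1: nu = 0, mu = 3/4 > 0 -> violates mu << nu.
  x2: nu = 0, mu = 6 > 0 -> violates mu << nu.
  x3: nu = 0, mu = 0 -> consistent with mu << nu.
  x4: nu = 3/2 > 0 -> no constraint.
  x5: nu = 7/3 > 0 -> no constraint.
The atom(s) x1, x2 violate the condition (nu = 0 but mu > 0). Therefore mu is NOT absolutely continuous w.r.t. nu.

no


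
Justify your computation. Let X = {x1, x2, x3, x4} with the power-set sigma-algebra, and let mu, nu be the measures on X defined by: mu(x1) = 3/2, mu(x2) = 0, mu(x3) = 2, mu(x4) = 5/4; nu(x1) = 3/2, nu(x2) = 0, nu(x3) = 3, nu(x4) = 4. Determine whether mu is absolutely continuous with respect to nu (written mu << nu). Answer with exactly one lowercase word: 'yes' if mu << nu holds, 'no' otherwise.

mu << nu means: every nu-null measurable set is also mu-null; equivalently, for every atom x, if nu({x}) = 0 then mu({x}) = 0.
Checking each atom:
  x1: nu = 3/2 > 0 -> no constraint.
  x2: nu = 0, mu = 0 -> consistent with mu << nu.
  x3: nu = 3 > 0 -> no constraint.
  x4: nu = 4 > 0 -> no constraint.
No atom violates the condition. Therefore mu << nu.

yes


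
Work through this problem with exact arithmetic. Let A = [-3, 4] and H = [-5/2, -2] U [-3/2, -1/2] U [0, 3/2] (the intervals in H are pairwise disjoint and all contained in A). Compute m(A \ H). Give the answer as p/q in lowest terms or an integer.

The ambient interval has length m(A) = 4 - (-3) = 7.
Since the holes are disjoint and sit inside A, by finite additivity
  m(H) = sum_i (b_i - a_i), and m(A \ H) = m(A) - m(H).
Computing the hole measures:
  m(H_1) = -2 - (-5/2) = 1/2.
  m(H_2) = -1/2 - (-3/2) = 1.
  m(H_3) = 3/2 - 0 = 3/2.
Summed: m(H) = 1/2 + 1 + 3/2 = 3.
So m(A \ H) = 7 - 3 = 4.

4


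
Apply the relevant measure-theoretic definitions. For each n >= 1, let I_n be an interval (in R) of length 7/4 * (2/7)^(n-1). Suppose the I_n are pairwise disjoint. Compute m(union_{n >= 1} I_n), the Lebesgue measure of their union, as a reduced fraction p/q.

By countable additivity of the Lebesgue measure on pairwise disjoint measurable sets,
  m(union_{n >= 1} I_n) = sum_{n >= 1} m(I_n) = sum_{n >= 1} a * r^(n-1),
  with a = 7/4 and r = 2/7.
Since 0 < r = 2/7 < 1, the geometric series converges:
  sum_{n >= 1} a * r^(n-1) = a / (1 - r).
  = 7/4 / (1 - 2/7)
  = 7/4 / (5/7)
  = 49/20.

49/20


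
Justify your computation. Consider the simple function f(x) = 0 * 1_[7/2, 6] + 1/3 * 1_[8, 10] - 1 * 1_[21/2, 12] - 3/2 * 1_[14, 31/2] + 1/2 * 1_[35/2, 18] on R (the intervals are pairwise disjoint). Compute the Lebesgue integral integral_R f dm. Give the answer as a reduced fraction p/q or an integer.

For a simple function f = sum_i c_i * 1_{A_i} with disjoint A_i,
  integral f dm = sum_i c_i * m(A_i).
Lengths of the A_i:
  m(A_1) = 6 - 7/2 = 5/2.
  m(A_2) = 10 - 8 = 2.
  m(A_3) = 12 - 21/2 = 3/2.
  m(A_4) = 31/2 - 14 = 3/2.
  m(A_5) = 18 - 35/2 = 1/2.
Contributions c_i * m(A_i):
  (0) * (5/2) = 0.
  (1/3) * (2) = 2/3.
  (-1) * (3/2) = -3/2.
  (-3/2) * (3/2) = -9/4.
  (1/2) * (1/2) = 1/4.
Total: 0 + 2/3 - 3/2 - 9/4 + 1/4 = -17/6.

-17/6


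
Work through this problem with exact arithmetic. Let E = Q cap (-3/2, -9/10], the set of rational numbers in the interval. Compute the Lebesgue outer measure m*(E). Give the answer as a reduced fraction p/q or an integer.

E = Q cap (-3/2, -9/10] is a subset of Q, which is countable. Enumerate Q = {q_1, q_2, ...}; for any eps > 0, cover q_k by the open interval (q_k - eps/2^(k+1), q_k + eps/2^(k+1)), of length eps/2^k. The total cover length is sum_{k>=1} eps/2^k = eps. Hence m*(E) <= m*(Q) <= eps for every eps > 0, and since outer measure is non-negative, m*(E) = 0.

0


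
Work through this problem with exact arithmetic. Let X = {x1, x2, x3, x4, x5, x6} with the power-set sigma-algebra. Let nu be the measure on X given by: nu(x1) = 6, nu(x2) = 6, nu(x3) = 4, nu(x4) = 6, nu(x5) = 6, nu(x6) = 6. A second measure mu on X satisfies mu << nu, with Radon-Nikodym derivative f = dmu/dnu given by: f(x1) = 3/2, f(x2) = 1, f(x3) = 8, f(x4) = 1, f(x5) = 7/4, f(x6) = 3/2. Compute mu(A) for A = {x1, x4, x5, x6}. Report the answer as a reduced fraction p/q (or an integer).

By the defining property of the Radon-Nikodym derivative, for every measurable set A,
  mu(A) = integral_A f dnu.
Since nu is a discrete measure concentrated on the atoms of X, the integral over A reduces to the sum
  mu(A) = sum_{x in A} f(x) * nu({x}).
Computing each term:
  x1: f(x1) * nu(x1) = 3/2 * 6 = 9.
  x4: f(x4) * nu(x4) = 1 * 6 = 6.
  x5: f(x5) * nu(x5) = 7/4 * 6 = 21/2.
  x6: f(x6) * nu(x6) = 3/2 * 6 = 9.
Summing: mu(A) = 9 + 6 + 21/2 + 9 = 69/2.

69/2


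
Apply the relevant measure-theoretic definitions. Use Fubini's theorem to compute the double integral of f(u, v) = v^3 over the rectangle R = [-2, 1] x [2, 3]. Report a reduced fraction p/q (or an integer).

f(u, v) is a tensor product of a function of u and a function of v, and both factors are bounded continuous (hence Lebesgue integrable) on the rectangle, so Fubini's theorem applies:
  integral_R f d(m x m) = (integral_a1^b1 1 du) * (integral_a2^b2 v^3 dv).
Inner integral in u: integral_{-2}^{1} 1 du = (1^1 - (-2)^1)/1
  = 3.
Inner integral in v: integral_{2}^{3} v^3 dv = (3^4 - 2^4)/4
  = 65/4.
Product: (3) * (65/4) = 195/4.

195/4


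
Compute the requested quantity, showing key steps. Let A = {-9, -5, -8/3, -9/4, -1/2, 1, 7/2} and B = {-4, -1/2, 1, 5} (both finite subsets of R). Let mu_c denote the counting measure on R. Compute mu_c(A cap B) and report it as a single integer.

Counting measure on a finite set equals cardinality. mu_c(A cap B) = |A cap B| (elements appearing in both).
Enumerating the elements of A that also lie in B gives 2 element(s).
So mu_c(A cap B) = 2.

2


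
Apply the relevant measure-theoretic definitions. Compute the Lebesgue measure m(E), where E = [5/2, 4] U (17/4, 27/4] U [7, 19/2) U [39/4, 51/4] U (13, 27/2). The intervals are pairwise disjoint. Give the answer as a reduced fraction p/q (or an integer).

For pairwise disjoint intervals, m(union_i I_i) = sum_i m(I_i),
and m is invariant under swapping open/closed endpoints (single points have measure 0).
So m(E) = sum_i (b_i - a_i).
  I_1 has length 4 - 5/2 = 3/2.
  I_2 has length 27/4 - 17/4 = 5/2.
  I_3 has length 19/2 - 7 = 5/2.
  I_4 has length 51/4 - 39/4 = 3.
  I_5 has length 27/2 - 13 = 1/2.
Summing:
  m(E) = 3/2 + 5/2 + 5/2 + 3 + 1/2 = 10.

10


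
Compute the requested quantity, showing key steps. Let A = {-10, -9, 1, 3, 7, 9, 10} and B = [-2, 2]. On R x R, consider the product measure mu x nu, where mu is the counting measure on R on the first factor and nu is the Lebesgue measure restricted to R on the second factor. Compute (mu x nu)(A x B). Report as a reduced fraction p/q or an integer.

For a measurable rectangle A x B, the product measure satisfies
  (mu x nu)(A x B) = mu(A) * nu(B).
  mu(A) = 7.
  nu(B) = 4.
  (mu x nu)(A x B) = 7 * 4 = 28.

28


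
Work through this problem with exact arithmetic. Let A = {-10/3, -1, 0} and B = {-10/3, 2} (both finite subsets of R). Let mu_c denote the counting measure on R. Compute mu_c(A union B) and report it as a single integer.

Counting measure on a finite set equals cardinality. By inclusion-exclusion, |A union B| = |A| + |B| - |A cap B|.
|A| = 3, |B| = 2, |A cap B| = 1.
So mu_c(A union B) = 3 + 2 - 1 = 4.

4


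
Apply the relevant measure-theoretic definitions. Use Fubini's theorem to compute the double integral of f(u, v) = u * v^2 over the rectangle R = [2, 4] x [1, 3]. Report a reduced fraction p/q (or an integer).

f(u, v) is a tensor product of a function of u and a function of v, and both factors are bounded continuous (hence Lebesgue integrable) on the rectangle, so Fubini's theorem applies:
  integral_R f d(m x m) = (integral_a1^b1 u du) * (integral_a2^b2 v^2 dv).
Inner integral in u: integral_{2}^{4} u du = (4^2 - 2^2)/2
  = 6.
Inner integral in v: integral_{1}^{3} v^2 dv = (3^3 - 1^3)/3
  = 26/3.
Product: (6) * (26/3) = 52.

52


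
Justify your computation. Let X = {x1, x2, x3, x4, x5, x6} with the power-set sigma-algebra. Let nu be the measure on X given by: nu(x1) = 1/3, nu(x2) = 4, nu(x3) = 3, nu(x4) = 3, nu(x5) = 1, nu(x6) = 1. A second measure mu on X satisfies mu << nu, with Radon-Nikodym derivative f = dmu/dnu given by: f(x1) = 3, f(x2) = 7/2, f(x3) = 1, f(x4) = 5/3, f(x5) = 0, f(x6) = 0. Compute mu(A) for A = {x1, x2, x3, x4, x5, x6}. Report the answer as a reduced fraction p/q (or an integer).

By the defining property of the Radon-Nikodym derivative, for every measurable set A,
  mu(A) = integral_A f dnu.
Since nu is a discrete measure concentrated on the atoms of X, the integral over A reduces to the sum
  mu(A) = sum_{x in A} f(x) * nu({x}).
Computing each term:
  x1: f(x1) * nu(x1) = 3 * 1/3 = 1.
  x2: f(x2) * nu(x2) = 7/2 * 4 = 14.
  x3: f(x3) * nu(x3) = 1 * 3 = 3.
  x4: f(x4) * nu(x4) = 5/3 * 3 = 5.
  x5: f(x5) * nu(x5) = 0 * 1 = 0.
  x6: f(x6) * nu(x6) = 0 * 1 = 0.
Summing: mu(A) = 1 + 14 + 3 + 5 + 0 + 0 = 23.

23
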